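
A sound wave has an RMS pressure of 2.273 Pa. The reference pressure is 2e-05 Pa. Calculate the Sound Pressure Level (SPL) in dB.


Given values:
  p = 2.273 Pa
  p_ref = 2e-05 Pa
Formula: SPL = 20 * log10(p / p_ref)
Compute ratio: p / p_ref = 2.273 / 2e-05 = 113650
Compute log10: log10(113650) = 5.055569
Multiply: SPL = 20 * 5.055569 = 101.11

101.11 dB


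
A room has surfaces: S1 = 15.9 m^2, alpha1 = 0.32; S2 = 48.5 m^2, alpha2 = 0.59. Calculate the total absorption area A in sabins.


Given surfaces:
  Surface 1: 15.9 * 0.32 = 5.088
  Surface 2: 48.5 * 0.59 = 28.615
Formula: A = sum(Si * alpha_i)
A = 5.088 + 28.615
A = 33.7

33.7 sabins


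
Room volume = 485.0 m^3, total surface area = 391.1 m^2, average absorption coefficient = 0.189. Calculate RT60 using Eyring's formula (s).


Given values:
  V = 485.0 m^3, S = 391.1 m^2, alpha = 0.189
Formula: RT60 = 0.161 * V / (-S * ln(1 - alpha))
Compute ln(1 - 0.189) = ln(0.811) = -0.209487
Denominator: -391.1 * -0.209487 = 81.9304
Numerator: 0.161 * 485.0 = 78.085
RT60 = 78.085 / 81.9304 = 0.953

0.953 s


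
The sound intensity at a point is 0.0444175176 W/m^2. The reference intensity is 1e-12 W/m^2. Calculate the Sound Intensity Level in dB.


Given values:
  I = 0.0444175176 W/m^2
  I_ref = 1e-12 W/m^2
Formula: SIL = 10 * log10(I / I_ref)
Compute ratio: I / I_ref = 44417517600
Compute log10: log10(44417517600) = 10.647554
Multiply: SIL = 10 * 10.647554 = 106.48

106.48 dB


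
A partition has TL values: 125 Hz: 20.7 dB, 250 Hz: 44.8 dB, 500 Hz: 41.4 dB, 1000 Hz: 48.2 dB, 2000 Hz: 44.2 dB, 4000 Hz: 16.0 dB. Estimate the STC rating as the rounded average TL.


Given TL values at each frequency:
  125 Hz: 20.7 dB
  250 Hz: 44.8 dB
  500 Hz: 41.4 dB
  1000 Hz: 48.2 dB
  2000 Hz: 44.2 dB
  4000 Hz: 16.0 dB
Formula: STC ~ round(average of TL values)
Sum = 20.7 + 44.8 + 41.4 + 48.2 + 44.2 + 16.0 = 215.3
Average = 215.3 / 6 = 35.88
Rounded: 36

36


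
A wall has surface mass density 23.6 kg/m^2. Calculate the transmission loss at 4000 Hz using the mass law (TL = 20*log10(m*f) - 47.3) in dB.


Given values:
  m = 23.6 kg/m^2, f = 4000 Hz
Formula: TL = 20 * log10(m * f) - 47.3
Compute m * f = 23.6 * 4000 = 94400.0
Compute log10(94400.0) = 4.974972
Compute 20 * 4.974972 = 99.4994
TL = 99.4994 - 47.3 = 52.2

52.2 dB


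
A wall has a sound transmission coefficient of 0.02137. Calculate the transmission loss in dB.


Given values:
  tau = 0.02137
Formula: TL = 10 * log10(1 / tau)
Compute 1 / tau = 1 / 0.02137 = 46.7946
Compute log10(46.7946) = 1.670196
TL = 10 * 1.670196 = 16.7

16.7 dB


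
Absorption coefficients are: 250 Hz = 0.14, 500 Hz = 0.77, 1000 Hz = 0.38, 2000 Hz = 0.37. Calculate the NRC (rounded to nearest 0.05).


Given values:
  a_250 = 0.14, a_500 = 0.77
  a_1000 = 0.38, a_2000 = 0.37
Formula: NRC = (a250 + a500 + a1000 + a2000) / 4
Sum = 0.14 + 0.77 + 0.38 + 0.37 = 1.66
NRC = 1.66 / 4 = 0.415
Rounded to nearest 0.05: 0.4

0.4


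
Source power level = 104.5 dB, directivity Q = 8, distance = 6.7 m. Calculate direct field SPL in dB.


Given values:
  Lw = 104.5 dB, Q = 8, r = 6.7 m
Formula: SPL = Lw + 10 * log10(Q / (4 * pi * r^2))
Compute 4 * pi * r^2 = 4 * pi * 6.7^2 = 564.1044
Compute Q / denom = 8 / 564.1044 = 0.01418177
Compute 10 * log10(0.01418177) = -18.4827
SPL = 104.5 + (-18.4827) = 86.02

86.02 dB


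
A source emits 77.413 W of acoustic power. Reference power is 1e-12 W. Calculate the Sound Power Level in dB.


Given values:
  W = 77.413 W
  W_ref = 1e-12 W
Formula: SWL = 10 * log10(W / W_ref)
Compute ratio: W / W_ref = 77413000000000
Compute log10: log10(77413000000000) = 13.888814
Multiply: SWL = 10 * 13.888814 = 138.89

138.89 dB


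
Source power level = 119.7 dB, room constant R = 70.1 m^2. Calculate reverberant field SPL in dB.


Given values:
  Lw = 119.7 dB, R = 70.1 m^2
Formula: SPL = Lw + 10 * log10(4 / R)
Compute 4 / R = 4 / 70.1 = 0.057061
Compute 10 * log10(0.057061) = -12.4366
SPL = 119.7 + (-12.4366) = 107.26

107.26 dB


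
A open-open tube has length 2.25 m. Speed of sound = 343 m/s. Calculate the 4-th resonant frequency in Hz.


Given values:
  Tube type: open-open, L = 2.25 m, c = 343 m/s, n = 4
Formula: f_n = n * c / (2 * L)
Compute 2 * L = 2 * 2.25 = 4.5
f = 4 * 343 / 4.5
f = 304.89

304.89 Hz


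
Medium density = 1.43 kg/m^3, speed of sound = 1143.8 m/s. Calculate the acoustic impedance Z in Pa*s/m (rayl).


Given values:
  rho = 1.43 kg/m^3
  c = 1143.8 m/s
Formula: Z = rho * c
Z = 1.43 * 1143.8
Z = 1635.63

1635.63 rayl


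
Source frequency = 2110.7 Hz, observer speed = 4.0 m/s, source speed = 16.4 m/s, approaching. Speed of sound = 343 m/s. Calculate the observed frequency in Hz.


Given values:
  f_s = 2110.7 Hz, v_o = 4.0 m/s, v_s = 16.4 m/s
  Direction: approaching
Formula: f_o = f_s * (c + v_o) / (c - v_s)
Numerator: c + v_o = 343 + 4.0 = 347.0
Denominator: c - v_s = 343 - 16.4 = 326.6
f_o = 2110.7 * 347.0 / 326.6 = 2242.54

2242.54 Hz


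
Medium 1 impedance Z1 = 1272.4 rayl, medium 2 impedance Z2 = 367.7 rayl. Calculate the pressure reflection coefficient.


Given values:
  Z1 = 1272.4 rayl, Z2 = 367.7 rayl
Formula: R = (Z2 - Z1) / (Z2 + Z1)
Numerator: Z2 - Z1 = 367.7 - 1272.4 = -904.7
Denominator: Z2 + Z1 = 367.7 + 1272.4 = 1640.1
R = -904.7 / 1640.1 = -0.5516

-0.5516


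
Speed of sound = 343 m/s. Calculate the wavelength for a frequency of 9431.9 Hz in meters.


Given values:
  c = 343 m/s, f = 9431.9 Hz
Formula: lambda = c / f
lambda = 343 / 9431.9
lambda = 0.0364

0.0364 m


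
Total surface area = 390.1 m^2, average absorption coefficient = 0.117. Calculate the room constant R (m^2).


Given values:
  S = 390.1 m^2, alpha = 0.117
Formula: R = S * alpha / (1 - alpha)
Numerator: 390.1 * 0.117 = 45.6417
Denominator: 1 - 0.117 = 0.883
R = 45.6417 / 0.883 = 51.69

51.69 m^2


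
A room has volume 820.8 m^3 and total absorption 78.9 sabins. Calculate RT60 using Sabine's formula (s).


Given values:
  V = 820.8 m^3
  A = 78.9 sabins
Formula: RT60 = 0.161 * V / A
Numerator: 0.161 * 820.8 = 132.1488
RT60 = 132.1488 / 78.9 = 1.675

1.675 s


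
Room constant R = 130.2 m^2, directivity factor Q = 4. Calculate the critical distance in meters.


Given values:
  R = 130.2 m^2, Q = 4
Formula: d_c = 0.141 * sqrt(Q * R)
Compute Q * R = 4 * 130.2 = 520.8
Compute sqrt(520.8) = 22.821
d_c = 0.141 * 22.821 = 3.218

3.218 m


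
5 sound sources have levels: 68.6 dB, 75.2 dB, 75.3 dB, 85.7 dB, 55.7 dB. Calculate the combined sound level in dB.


Formula: L_total = 10 * log10( sum(10^(Li/10)) )
  Source 1: 10^(68.6/10) = 7244359.6007
  Source 2: 10^(75.2/10) = 33113112.1483
  Source 3: 10^(75.3/10) = 33884415.6139
  Source 4: 10^(85.7/10) = 371535229.0972
  Source 5: 10^(55.7/10) = 371535.2291
Sum of linear values = 446148651.6892
L_total = 10 * log10(446148651.6892) = 86.49

86.49 dB


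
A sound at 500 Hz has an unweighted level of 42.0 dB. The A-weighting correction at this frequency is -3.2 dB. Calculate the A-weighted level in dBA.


Given values:
  SPL = 42.0 dB
  A-weighting at 500 Hz = -3.2 dB
Formula: L_A = SPL + A_weight
L_A = 42.0 + (-3.2)
L_A = 38.8

38.8 dBA


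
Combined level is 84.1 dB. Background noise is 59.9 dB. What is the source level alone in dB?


Given values:
  L_total = 84.1 dB, L_bg = 59.9 dB
Formula: L_source = 10 * log10(10^(L_total/10) - 10^(L_bg/10))
Convert to linear:
  10^(84.1/10) = 257039578.2769
  10^(59.9/10) = 977237.221
Difference: 257039578.2769 - 977237.221 = 256062341.0559
L_source = 10 * log10(256062341.0559) = 84.08

84.08 dB


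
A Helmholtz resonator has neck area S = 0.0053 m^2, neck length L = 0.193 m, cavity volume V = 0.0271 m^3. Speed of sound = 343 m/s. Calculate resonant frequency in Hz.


Given values:
  S = 0.0053 m^2, L = 0.193 m, V = 0.0271 m^3, c = 343 m/s
Formula: f = (c / (2*pi)) * sqrt(S / (V * L))
Compute V * L = 0.0271 * 0.193 = 0.0052303
Compute S / (V * L) = 0.0053 / 0.0052303 = 1.0133
Compute sqrt(1.0133) = 1.006628
Compute c / (2*pi) = 343 / 6.283185 = 54.590148
f = 54.590148 * 1.006628 = 54.95

54.95 Hz


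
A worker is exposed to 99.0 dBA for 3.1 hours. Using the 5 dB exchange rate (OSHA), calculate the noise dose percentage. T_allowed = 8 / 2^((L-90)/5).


Given values:
  L = 99.0 dBA, T = 3.1 hours
Formula: T_allowed = 8 / 2^((L - 90) / 5)
Compute exponent: (99.0 - 90) / 5 = 1.8
Compute 2^(1.8) = 3.482202
T_allowed = 8 / 3.482202 = 2.297397 hours
Dose = (T / T_allowed) * 100
Dose = (3.1 / 2.297397) * 100 = 134.94

134.94 %


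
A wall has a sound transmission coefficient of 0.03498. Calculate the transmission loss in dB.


Given values:
  tau = 0.03498
Formula: TL = 10 * log10(1 / tau)
Compute 1 / tau = 1 / 0.03498 = 28.5878
Compute log10(28.5878) = 1.456181
TL = 10 * 1.456181 = 14.56

14.56 dB


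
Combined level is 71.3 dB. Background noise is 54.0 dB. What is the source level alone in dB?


Given values:
  L_total = 71.3 dB, L_bg = 54.0 dB
Formula: L_source = 10 * log10(10^(L_total/10) - 10^(L_bg/10))
Convert to linear:
  10^(71.3/10) = 13489628.8259
  10^(54.0/10) = 251188.6432
Difference: 13489628.8259 - 251188.6432 = 13238440.1827
L_source = 10 * log10(13238440.1827) = 71.22

71.22 dB


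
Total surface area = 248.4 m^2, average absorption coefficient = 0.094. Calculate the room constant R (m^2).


Given values:
  S = 248.4 m^2, alpha = 0.094
Formula: R = S * alpha / (1 - alpha)
Numerator: 248.4 * 0.094 = 23.3496
Denominator: 1 - 0.094 = 0.906
R = 23.3496 / 0.906 = 25.77

25.77 m^2


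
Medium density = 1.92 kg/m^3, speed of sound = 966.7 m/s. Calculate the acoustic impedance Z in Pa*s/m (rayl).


Given values:
  rho = 1.92 kg/m^3
  c = 966.7 m/s
Formula: Z = rho * c
Z = 1.92 * 966.7
Z = 1856.06

1856.06 rayl


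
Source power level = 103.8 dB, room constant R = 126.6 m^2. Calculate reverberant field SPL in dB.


Given values:
  Lw = 103.8 dB, R = 126.6 m^2
Formula: SPL = Lw + 10 * log10(4 / R)
Compute 4 / R = 4 / 126.6 = 0.031596
Compute 10 * log10(0.031596) = -15.0037
SPL = 103.8 + (-15.0037) = 88.8

88.8 dB


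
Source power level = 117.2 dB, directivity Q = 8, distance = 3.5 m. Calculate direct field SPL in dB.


Given values:
  Lw = 117.2 dB, Q = 8, r = 3.5 m
Formula: SPL = Lw + 10 * log10(Q / (4 * pi * r^2))
Compute 4 * pi * r^2 = 4 * pi * 3.5^2 = 153.938
Compute Q / denom = 8 / 153.938 = 0.05196897
Compute 10 * log10(0.05196897) = -12.8426
SPL = 117.2 + (-12.8426) = 104.36

104.36 dB


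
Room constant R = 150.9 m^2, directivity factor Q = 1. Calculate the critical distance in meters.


Given values:
  R = 150.9 m^2, Q = 1
Formula: d_c = 0.141 * sqrt(Q * R)
Compute Q * R = 1 * 150.9 = 150.9
Compute sqrt(150.9) = 12.2841
d_c = 0.141 * 12.2841 = 1.732

1.732 m


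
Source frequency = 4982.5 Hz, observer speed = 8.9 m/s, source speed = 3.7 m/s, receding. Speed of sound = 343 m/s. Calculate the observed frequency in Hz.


Given values:
  f_s = 4982.5 Hz, v_o = 8.9 m/s, v_s = 3.7 m/s
  Direction: receding
Formula: f_o = f_s * (c - v_o) / (c + v_s)
Numerator: c - v_o = 343 - 8.9 = 334.1
Denominator: c + v_s = 343 + 3.7 = 346.7
f_o = 4982.5 * 334.1 / 346.7 = 4801.42

4801.42 Hz


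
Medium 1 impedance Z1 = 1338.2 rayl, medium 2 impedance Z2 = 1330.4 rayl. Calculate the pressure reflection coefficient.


Given values:
  Z1 = 1338.2 rayl, Z2 = 1330.4 rayl
Formula: R = (Z2 - Z1) / (Z2 + Z1)
Numerator: Z2 - Z1 = 1330.4 - 1338.2 = -7.8
Denominator: Z2 + Z1 = 1330.4 + 1338.2 = 2668.6
R = -7.8 / 2668.6 = -0.0029

-0.0029


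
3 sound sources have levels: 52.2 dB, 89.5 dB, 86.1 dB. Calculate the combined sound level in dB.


Formula: L_total = 10 * log10( sum(10^(Li/10)) )
  Source 1: 10^(52.2/10) = 165958.6907
  Source 2: 10^(89.5/10) = 891250938.1337
  Source 3: 10^(86.1/10) = 407380277.8041
Sum of linear values = 1298797174.6285
L_total = 10 * log10(1298797174.6285) = 91.14

91.14 dB


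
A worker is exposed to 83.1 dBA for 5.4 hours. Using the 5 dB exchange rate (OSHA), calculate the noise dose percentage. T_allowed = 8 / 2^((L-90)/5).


Given values:
  L = 83.1 dBA, T = 5.4 hours
Formula: T_allowed = 8 / 2^((L - 90) / 5)
Compute exponent: (83.1 - 90) / 5 = -1.38
Compute 2^(-1.38) = 0.384219
T_allowed = 8 / 0.384219 = 20.821459 hours
Dose = (T / T_allowed) * 100
Dose = (5.4 / 20.821459) * 100 = 25.93

25.93 %


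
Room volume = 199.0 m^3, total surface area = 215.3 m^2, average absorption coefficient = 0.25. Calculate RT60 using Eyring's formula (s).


Given values:
  V = 199.0 m^3, S = 215.3 m^2, alpha = 0.25
Formula: RT60 = 0.161 * V / (-S * ln(1 - alpha))
Compute ln(1 - 0.25) = ln(0.75) = -0.287682
Denominator: -215.3 * -0.287682 = 61.9379
Numerator: 0.161 * 199.0 = 32.039
RT60 = 32.039 / 61.9379 = 0.517

0.517 s


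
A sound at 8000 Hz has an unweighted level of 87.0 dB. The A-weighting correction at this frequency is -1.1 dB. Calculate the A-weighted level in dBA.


Given values:
  SPL = 87.0 dB
  A-weighting at 8000 Hz = -1.1 dB
Formula: L_A = SPL + A_weight
L_A = 87.0 + (-1.1)
L_A = 85.9

85.9 dBA


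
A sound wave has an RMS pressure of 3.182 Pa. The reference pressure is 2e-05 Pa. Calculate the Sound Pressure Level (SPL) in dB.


Given values:
  p = 3.182 Pa
  p_ref = 2e-05 Pa
Formula: SPL = 20 * log10(p / p_ref)
Compute ratio: p / p_ref = 3.182 / 2e-05 = 159100
Compute log10: log10(159100) = 5.20167
Multiply: SPL = 20 * 5.20167 = 104.03

104.03 dB


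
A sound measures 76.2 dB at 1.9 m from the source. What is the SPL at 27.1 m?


Given values:
  SPL1 = 76.2 dB, r1 = 1.9 m, r2 = 27.1 m
Formula: SPL2 = SPL1 - 20 * log10(r2 / r1)
Compute ratio: r2 / r1 = 27.1 / 1.9 = 14.2632
Compute log10: log10(14.2632) = 1.154217
Compute drop: 20 * 1.154217 = 23.0843
SPL2 = 76.2 - 23.0843 = 53.12

53.12 dB


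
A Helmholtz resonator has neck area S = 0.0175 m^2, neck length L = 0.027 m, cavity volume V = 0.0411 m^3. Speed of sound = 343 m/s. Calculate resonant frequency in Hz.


Given values:
  S = 0.0175 m^2, L = 0.027 m, V = 0.0411 m^3, c = 343 m/s
Formula: f = (c / (2*pi)) * sqrt(S / (V * L))
Compute V * L = 0.0411 * 0.027 = 0.0011097
Compute S / (V * L) = 0.0175 / 0.0011097 = 15.77
Compute sqrt(15.77) = 3.971146
Compute c / (2*pi) = 343 / 6.283185 = 54.590148
f = 54.590148 * 3.971146 = 216.79

216.79 Hz


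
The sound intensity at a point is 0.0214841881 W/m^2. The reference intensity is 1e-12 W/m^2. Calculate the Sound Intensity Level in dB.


Given values:
  I = 0.0214841881 W/m^2
  I_ref = 1e-12 W/m^2
Formula: SIL = 10 * log10(I / I_ref)
Compute ratio: I / I_ref = 21484188100
Compute log10: log10(21484188100) = 10.332119
Multiply: SIL = 10 * 10.332119 = 103.32

103.32 dB


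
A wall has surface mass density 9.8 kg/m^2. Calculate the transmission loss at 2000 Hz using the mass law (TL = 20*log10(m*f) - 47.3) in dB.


Given values:
  m = 9.8 kg/m^2, f = 2000 Hz
Formula: TL = 20 * log10(m * f) - 47.3
Compute m * f = 9.8 * 2000 = 19600.0
Compute log10(19600.0) = 4.292256
Compute 20 * 4.292256 = 85.8451
TL = 85.8451 - 47.3 = 38.55

38.55 dB


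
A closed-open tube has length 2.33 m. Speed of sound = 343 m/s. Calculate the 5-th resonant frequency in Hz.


Given values:
  Tube type: closed-open, L = 2.33 m, c = 343 m/s, n = 5
Formula: f_n = (2n - 1) * c / (4 * L)
Compute 2n - 1 = 2*5 - 1 = 9
Compute 4 * L = 4 * 2.33 = 9.32
f = 9 * 343 / 9.32
f = 331.22

331.22 Hz


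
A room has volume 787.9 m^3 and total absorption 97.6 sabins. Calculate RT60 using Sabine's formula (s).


Given values:
  V = 787.9 m^3
  A = 97.6 sabins
Formula: RT60 = 0.161 * V / A
Numerator: 0.161 * 787.9 = 126.8519
RT60 = 126.8519 / 97.6 = 1.3

1.3 s


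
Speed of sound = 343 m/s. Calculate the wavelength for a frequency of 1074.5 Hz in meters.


Given values:
  c = 343 m/s, f = 1074.5 Hz
Formula: lambda = c / f
lambda = 343 / 1074.5
lambda = 0.3192

0.3192 m


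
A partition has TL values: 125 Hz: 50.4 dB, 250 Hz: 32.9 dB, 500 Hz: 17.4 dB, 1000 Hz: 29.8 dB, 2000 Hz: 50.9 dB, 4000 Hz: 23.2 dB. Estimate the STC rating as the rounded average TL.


Given TL values at each frequency:
  125 Hz: 50.4 dB
  250 Hz: 32.9 dB
  500 Hz: 17.4 dB
  1000 Hz: 29.8 dB
  2000 Hz: 50.9 dB
  4000 Hz: 23.2 dB
Formula: STC ~ round(average of TL values)
Sum = 50.4 + 32.9 + 17.4 + 29.8 + 50.9 + 23.2 = 204.6
Average = 204.6 / 6 = 34.1
Rounded: 34

34


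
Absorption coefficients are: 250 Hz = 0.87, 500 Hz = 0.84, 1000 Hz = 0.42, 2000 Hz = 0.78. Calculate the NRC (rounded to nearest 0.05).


Given values:
  a_250 = 0.87, a_500 = 0.84
  a_1000 = 0.42, a_2000 = 0.78
Formula: NRC = (a250 + a500 + a1000 + a2000) / 4
Sum = 0.87 + 0.84 + 0.42 + 0.78 = 2.91
NRC = 2.91 / 4 = 0.7275
Rounded to nearest 0.05: 0.75

0.75


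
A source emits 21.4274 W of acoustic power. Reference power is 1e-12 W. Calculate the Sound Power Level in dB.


Given values:
  W = 21.4274 W
  W_ref = 1e-12 W
Formula: SWL = 10 * log10(W / W_ref)
Compute ratio: W / W_ref = 21427400000000
Compute log10: log10(21427400000000) = 13.330969
Multiply: SWL = 10 * 13.330969 = 133.31

133.31 dB


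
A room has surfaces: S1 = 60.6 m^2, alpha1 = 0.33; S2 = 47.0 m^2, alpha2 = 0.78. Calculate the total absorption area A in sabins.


Given surfaces:
  Surface 1: 60.6 * 0.33 = 19.998
  Surface 2: 47.0 * 0.78 = 36.66
Formula: A = sum(Si * alpha_i)
A = 19.998 + 36.66
A = 56.66

56.66 sabins


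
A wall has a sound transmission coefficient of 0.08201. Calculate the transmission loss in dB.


Given values:
  tau = 0.08201
Formula: TL = 10 * log10(1 / tau)
Compute 1 / tau = 1 / 0.08201 = 12.1936
Compute log10(12.1936) = 1.086132
TL = 10 * 1.086132 = 10.86

10.86 dB


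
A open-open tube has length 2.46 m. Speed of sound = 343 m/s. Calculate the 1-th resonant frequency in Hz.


Given values:
  Tube type: open-open, L = 2.46 m, c = 343 m/s, n = 1
Formula: f_n = n * c / (2 * L)
Compute 2 * L = 2 * 2.46 = 4.92
f = 1 * 343 / 4.92
f = 69.72

69.72 Hz


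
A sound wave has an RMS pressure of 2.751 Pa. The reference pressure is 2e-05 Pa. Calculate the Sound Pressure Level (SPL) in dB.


Given values:
  p = 2.751 Pa
  p_ref = 2e-05 Pa
Formula: SPL = 20 * log10(p / p_ref)
Compute ratio: p / p_ref = 2.751 / 2e-05 = 137550
Compute log10: log10(137550) = 5.138461
Multiply: SPL = 20 * 5.138461 = 102.77

102.77 dB


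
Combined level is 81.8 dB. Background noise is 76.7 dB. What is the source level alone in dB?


Given values:
  L_total = 81.8 dB, L_bg = 76.7 dB
Formula: L_source = 10 * log10(10^(L_total/10) - 10^(L_bg/10))
Convert to linear:
  10^(81.8/10) = 151356124.8436
  10^(76.7/10) = 46773514.1287
Difference: 151356124.8436 - 46773514.1287 = 104582610.7149
L_source = 10 * log10(104582610.7149) = 80.19

80.19 dB


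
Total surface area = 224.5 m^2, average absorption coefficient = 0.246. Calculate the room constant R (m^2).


Given values:
  S = 224.5 m^2, alpha = 0.246
Formula: R = S * alpha / (1 - alpha)
Numerator: 224.5 * 0.246 = 55.227
Denominator: 1 - 0.246 = 0.754
R = 55.227 / 0.754 = 73.25

73.25 m^2


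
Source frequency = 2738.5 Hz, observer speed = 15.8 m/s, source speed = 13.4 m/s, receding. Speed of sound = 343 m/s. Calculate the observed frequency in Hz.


Given values:
  f_s = 2738.5 Hz, v_o = 15.8 m/s, v_s = 13.4 m/s
  Direction: receding
Formula: f_o = f_s * (c - v_o) / (c + v_s)
Numerator: c - v_o = 343 - 15.8 = 327.2
Denominator: c + v_s = 343 + 13.4 = 356.4
f_o = 2738.5 * 327.2 / 356.4 = 2514.13

2514.13 Hz


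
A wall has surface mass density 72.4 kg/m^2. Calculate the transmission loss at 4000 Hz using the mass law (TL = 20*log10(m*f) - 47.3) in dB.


Given values:
  m = 72.4 kg/m^2, f = 4000 Hz
Formula: TL = 20 * log10(m * f) - 47.3
Compute m * f = 72.4 * 4000 = 289600.0
Compute log10(289600.0) = 5.461799
Compute 20 * 5.461799 = 109.236
TL = 109.236 - 47.3 = 61.94

61.94 dB


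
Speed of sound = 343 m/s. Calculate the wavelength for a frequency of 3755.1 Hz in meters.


Given values:
  c = 343 m/s, f = 3755.1 Hz
Formula: lambda = c / f
lambda = 343 / 3755.1
lambda = 0.0913

0.0913 m


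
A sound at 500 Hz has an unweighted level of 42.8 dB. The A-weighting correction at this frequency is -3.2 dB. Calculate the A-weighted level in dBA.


Given values:
  SPL = 42.8 dB
  A-weighting at 500 Hz = -3.2 dB
Formula: L_A = SPL + A_weight
L_A = 42.8 + (-3.2)
L_A = 39.6

39.6 dBA


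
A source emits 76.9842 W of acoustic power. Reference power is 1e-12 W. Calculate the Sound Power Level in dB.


Given values:
  W = 76.9842 W
  W_ref = 1e-12 W
Formula: SWL = 10 * log10(W / W_ref)
Compute ratio: W / W_ref = 76984200000000
Compute log10: log10(76984200000000) = 13.886402
Multiply: SWL = 10 * 13.886402 = 138.86

138.86 dB


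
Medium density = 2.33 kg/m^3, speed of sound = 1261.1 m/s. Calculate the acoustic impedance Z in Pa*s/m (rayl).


Given values:
  rho = 2.33 kg/m^3
  c = 1261.1 m/s
Formula: Z = rho * c
Z = 2.33 * 1261.1
Z = 2938.36

2938.36 rayl


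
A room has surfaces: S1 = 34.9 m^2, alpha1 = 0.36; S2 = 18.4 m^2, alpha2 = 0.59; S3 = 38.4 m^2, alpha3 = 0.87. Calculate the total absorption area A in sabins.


Given surfaces:
  Surface 1: 34.9 * 0.36 = 12.564
  Surface 2: 18.4 * 0.59 = 10.856
  Surface 3: 38.4 * 0.87 = 33.408
Formula: A = sum(Si * alpha_i)
A = 12.564 + 10.856 + 33.408
A = 56.83

56.83 sabins


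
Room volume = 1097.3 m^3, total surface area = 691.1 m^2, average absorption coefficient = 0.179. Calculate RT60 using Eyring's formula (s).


Given values:
  V = 1097.3 m^3, S = 691.1 m^2, alpha = 0.179
Formula: RT60 = 0.161 * V / (-S * ln(1 - alpha))
Compute ln(1 - 0.179) = ln(0.821) = -0.197232
Denominator: -691.1 * -0.197232 = 136.307
Numerator: 0.161 * 1097.3 = 176.6653
RT60 = 176.6653 / 136.307 = 1.296

1.296 s


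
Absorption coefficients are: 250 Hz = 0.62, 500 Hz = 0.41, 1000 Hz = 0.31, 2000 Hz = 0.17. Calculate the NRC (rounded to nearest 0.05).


Given values:
  a_250 = 0.62, a_500 = 0.41
  a_1000 = 0.31, a_2000 = 0.17
Formula: NRC = (a250 + a500 + a1000 + a2000) / 4
Sum = 0.62 + 0.41 + 0.31 + 0.17 = 1.51
NRC = 1.51 / 4 = 0.3775
Rounded to nearest 0.05: 0.4

0.4


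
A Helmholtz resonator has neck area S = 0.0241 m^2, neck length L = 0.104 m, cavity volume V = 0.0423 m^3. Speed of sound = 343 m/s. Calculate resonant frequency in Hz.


Given values:
  S = 0.0241 m^2, L = 0.104 m, V = 0.0423 m^3, c = 343 m/s
Formula: f = (c / (2*pi)) * sqrt(S / (V * L))
Compute V * L = 0.0423 * 0.104 = 0.0043992
Compute S / (V * L) = 0.0241 / 0.0043992 = 5.4783
Compute sqrt(5.4783) = 2.340577
Compute c / (2*pi) = 343 / 6.283185 = 54.590148
f = 54.590148 * 2.340577 = 127.77

127.77 Hz


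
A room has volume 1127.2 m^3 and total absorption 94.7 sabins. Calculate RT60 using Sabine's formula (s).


Given values:
  V = 1127.2 m^3
  A = 94.7 sabins
Formula: RT60 = 0.161 * V / A
Numerator: 0.161 * 1127.2 = 181.4792
RT60 = 181.4792 / 94.7 = 1.916

1.916 s


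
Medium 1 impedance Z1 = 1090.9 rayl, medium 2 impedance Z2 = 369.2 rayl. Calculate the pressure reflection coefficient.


Given values:
  Z1 = 1090.9 rayl, Z2 = 369.2 rayl
Formula: R = (Z2 - Z1) / (Z2 + Z1)
Numerator: Z2 - Z1 = 369.2 - 1090.9 = -721.7
Denominator: Z2 + Z1 = 369.2 + 1090.9 = 1460.1
R = -721.7 / 1460.1 = -0.4943

-0.4943


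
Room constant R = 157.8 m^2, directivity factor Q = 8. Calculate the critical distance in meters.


Given values:
  R = 157.8 m^2, Q = 8
Formula: d_c = 0.141 * sqrt(Q * R)
Compute Q * R = 8 * 157.8 = 1262.4
Compute sqrt(1262.4) = 35.5303
d_c = 0.141 * 35.5303 = 5.01

5.01 m


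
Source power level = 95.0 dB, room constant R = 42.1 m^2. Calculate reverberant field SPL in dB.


Given values:
  Lw = 95.0 dB, R = 42.1 m^2
Formula: SPL = Lw + 10 * log10(4 / R)
Compute 4 / R = 4 / 42.1 = 0.095012
Compute 10 * log10(0.095012) = -10.2222
SPL = 95.0 + (-10.2222) = 84.78

84.78 dB


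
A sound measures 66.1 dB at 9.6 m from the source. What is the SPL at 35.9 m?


Given values:
  SPL1 = 66.1 dB, r1 = 9.6 m, r2 = 35.9 m
Formula: SPL2 = SPL1 - 20 * log10(r2 / r1)
Compute ratio: r2 / r1 = 35.9 / 9.6 = 3.7396
Compute log10: log10(3.7396) = 0.572825
Compute drop: 20 * 0.572825 = 11.4565
SPL2 = 66.1 - 11.4565 = 54.64

54.64 dB


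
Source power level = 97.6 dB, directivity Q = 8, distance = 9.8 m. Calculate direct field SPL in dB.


Given values:
  Lw = 97.6 dB, Q = 8, r = 9.8 m
Formula: SPL = Lw + 10 * log10(Q / (4 * pi * r^2))
Compute 4 * pi * r^2 = 4 * pi * 9.8^2 = 1206.8742
Compute Q / denom = 8 / 1206.8742 = 0.00662869
Compute 10 * log10(0.00662869) = -21.7857
SPL = 97.6 + (-21.7857) = 75.81

75.81 dB


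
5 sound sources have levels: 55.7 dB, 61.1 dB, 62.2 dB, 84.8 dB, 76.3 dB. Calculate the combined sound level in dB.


Formula: L_total = 10 * log10( sum(10^(Li/10)) )
  Source 1: 10^(55.7/10) = 371535.2291
  Source 2: 10^(61.1/10) = 1288249.5517
  Source 3: 10^(62.2/10) = 1659586.9074
  Source 4: 10^(84.8/10) = 301995172.0402
  Source 5: 10^(76.3/10) = 42657951.8802
Sum of linear values = 347972495.6086
L_total = 10 * log10(347972495.6086) = 85.42

85.42 dB


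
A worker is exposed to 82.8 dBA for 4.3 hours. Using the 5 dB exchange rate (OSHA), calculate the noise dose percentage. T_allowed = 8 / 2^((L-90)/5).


Given values:
  L = 82.8 dBA, T = 4.3 hours
Formula: T_allowed = 8 / 2^((L - 90) / 5)
Compute exponent: (82.8 - 90) / 5 = -1.44
Compute 2^(-1.44) = 0.368567
T_allowed = 8 / 0.368567 = 21.705687 hours
Dose = (T / T_allowed) * 100
Dose = (4.3 / 21.705687) * 100 = 19.81

19.81 %


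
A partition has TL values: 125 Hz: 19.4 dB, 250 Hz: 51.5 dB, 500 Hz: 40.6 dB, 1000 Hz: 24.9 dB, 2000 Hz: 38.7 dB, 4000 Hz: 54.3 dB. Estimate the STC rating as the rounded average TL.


Given TL values at each frequency:
  125 Hz: 19.4 dB
  250 Hz: 51.5 dB
  500 Hz: 40.6 dB
  1000 Hz: 24.9 dB
  2000 Hz: 38.7 dB
  4000 Hz: 54.3 dB
Formula: STC ~ round(average of TL values)
Sum = 19.4 + 51.5 + 40.6 + 24.9 + 38.7 + 54.3 = 229.4
Average = 229.4 / 6 = 38.23
Rounded: 38

38


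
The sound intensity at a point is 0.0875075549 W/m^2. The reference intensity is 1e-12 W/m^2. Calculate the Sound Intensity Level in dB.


Given values:
  I = 0.0875075549 W/m^2
  I_ref = 1e-12 W/m^2
Formula: SIL = 10 * log10(I / I_ref)
Compute ratio: I / I_ref = 87507554900
Compute log10: log10(87507554900) = 10.942046
Multiply: SIL = 10 * 10.942046 = 109.42

109.42 dB


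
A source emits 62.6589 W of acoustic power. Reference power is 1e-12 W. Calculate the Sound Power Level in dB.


Given values:
  W = 62.6589 W
  W_ref = 1e-12 W
Formula: SWL = 10 * log10(W / W_ref)
Compute ratio: W / W_ref = 62658900000000
Compute log10: log10(62658900000000) = 13.796983
Multiply: SWL = 10 * 13.796983 = 137.97

137.97 dB


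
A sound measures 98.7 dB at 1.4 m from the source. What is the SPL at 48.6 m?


Given values:
  SPL1 = 98.7 dB, r1 = 1.4 m, r2 = 48.6 m
Formula: SPL2 = SPL1 - 20 * log10(r2 / r1)
Compute ratio: r2 / r1 = 48.6 / 1.4 = 34.7143
Compute log10: log10(34.7143) = 1.540508
Compute drop: 20 * 1.540508 = 30.8102
SPL2 = 98.7 - 30.8102 = 67.89

67.89 dB


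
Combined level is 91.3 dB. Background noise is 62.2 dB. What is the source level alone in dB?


Given values:
  L_total = 91.3 dB, L_bg = 62.2 dB
Formula: L_source = 10 * log10(10^(L_total/10) - 10^(L_bg/10))
Convert to linear:
  10^(91.3/10) = 1348962882.5917
  10^(62.2/10) = 1659586.9074
Difference: 1348962882.5917 - 1659586.9074 = 1347303295.6843
L_source = 10 * log10(1347303295.6843) = 91.29

91.29 dB


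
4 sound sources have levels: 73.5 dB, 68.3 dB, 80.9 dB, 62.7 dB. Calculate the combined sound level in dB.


Formula: L_total = 10 * log10( sum(10^(Li/10)) )
  Source 1: 10^(73.5/10) = 22387211.3857
  Source 2: 10^(68.3/10) = 6760829.7539
  Source 3: 10^(80.9/10) = 123026877.0812
  Source 4: 10^(62.7/10) = 1862087.1367
Sum of linear values = 154037005.3575
L_total = 10 * log10(154037005.3575) = 81.88

81.88 dB


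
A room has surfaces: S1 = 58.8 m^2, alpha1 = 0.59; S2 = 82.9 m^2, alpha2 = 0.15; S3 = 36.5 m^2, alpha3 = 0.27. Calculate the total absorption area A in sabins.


Given surfaces:
  Surface 1: 58.8 * 0.59 = 34.692
  Surface 2: 82.9 * 0.15 = 12.435
  Surface 3: 36.5 * 0.27 = 9.855
Formula: A = sum(Si * alpha_i)
A = 34.692 + 12.435 + 9.855
A = 56.98

56.98 sabins


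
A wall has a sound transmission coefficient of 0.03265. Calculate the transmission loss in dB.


Given values:
  tau = 0.03265
Formula: TL = 10 * log10(1 / tau)
Compute 1 / tau = 1 / 0.03265 = 30.6279
Compute log10(30.6279) = 1.486117
TL = 10 * 1.486117 = 14.86

14.86 dB


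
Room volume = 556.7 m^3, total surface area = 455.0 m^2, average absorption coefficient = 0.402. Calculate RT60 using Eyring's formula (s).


Given values:
  V = 556.7 m^3, S = 455.0 m^2, alpha = 0.402
Formula: RT60 = 0.161 * V / (-S * ln(1 - alpha))
Compute ln(1 - 0.402) = ln(0.598) = -0.514165
Denominator: -455.0 * -0.514165 = 233.9451
Numerator: 0.161 * 556.7 = 89.6287
RT60 = 89.6287 / 233.9451 = 0.383

0.383 s


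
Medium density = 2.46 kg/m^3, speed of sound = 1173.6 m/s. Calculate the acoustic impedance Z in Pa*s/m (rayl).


Given values:
  rho = 2.46 kg/m^3
  c = 1173.6 m/s
Formula: Z = rho * c
Z = 2.46 * 1173.6
Z = 2887.06

2887.06 rayl


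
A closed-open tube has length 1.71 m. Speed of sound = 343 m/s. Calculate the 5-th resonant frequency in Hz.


Given values:
  Tube type: closed-open, L = 1.71 m, c = 343 m/s, n = 5
Formula: f_n = (2n - 1) * c / (4 * L)
Compute 2n - 1 = 2*5 - 1 = 9
Compute 4 * L = 4 * 1.71 = 6.84
f = 9 * 343 / 6.84
f = 451.32

451.32 Hz


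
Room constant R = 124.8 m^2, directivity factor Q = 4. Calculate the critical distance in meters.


Given values:
  R = 124.8 m^2, Q = 4
Formula: d_c = 0.141 * sqrt(Q * R)
Compute Q * R = 4 * 124.8 = 499.2
Compute sqrt(499.2) = 22.3428
d_c = 0.141 * 22.3428 = 3.15

3.15 m


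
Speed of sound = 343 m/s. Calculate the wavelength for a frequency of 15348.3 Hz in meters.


Given values:
  c = 343 m/s, f = 15348.3 Hz
Formula: lambda = c / f
lambda = 343 / 15348.3
lambda = 0.0223

0.0223 m


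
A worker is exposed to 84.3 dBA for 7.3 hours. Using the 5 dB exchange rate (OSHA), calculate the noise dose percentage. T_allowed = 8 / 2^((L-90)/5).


Given values:
  L = 84.3 dBA, T = 7.3 hours
Formula: T_allowed = 8 / 2^((L - 90) / 5)
Compute exponent: (84.3 - 90) / 5 = -1.14
Compute 2^(-1.14) = 0.45376
T_allowed = 8 / 0.45376 = 17.630465 hours
Dose = (T / T_allowed) * 100
Dose = (7.3 / 17.630465) * 100 = 41.41

41.41 %


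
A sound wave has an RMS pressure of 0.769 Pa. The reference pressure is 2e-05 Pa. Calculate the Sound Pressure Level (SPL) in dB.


Given values:
  p = 0.769 Pa
  p_ref = 2e-05 Pa
Formula: SPL = 20 * log10(p / p_ref)
Compute ratio: p / p_ref = 0.769 / 2e-05 = 38450
Compute log10: log10(38450) = 4.584896
Multiply: SPL = 20 * 4.584896 = 91.7

91.7 dB


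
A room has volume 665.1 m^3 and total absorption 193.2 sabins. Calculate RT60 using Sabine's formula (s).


Given values:
  V = 665.1 m^3
  A = 193.2 sabins
Formula: RT60 = 0.161 * V / A
Numerator: 0.161 * 665.1 = 107.0811
RT60 = 107.0811 / 193.2 = 0.554

0.554 s


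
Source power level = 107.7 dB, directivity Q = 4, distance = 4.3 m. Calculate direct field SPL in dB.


Given values:
  Lw = 107.7 dB, Q = 4, r = 4.3 m
Formula: SPL = Lw + 10 * log10(Q / (4 * pi * r^2))
Compute 4 * pi * r^2 = 4 * pi * 4.3^2 = 232.3522
Compute Q / denom = 4 / 232.3522 = 0.01721524
Compute 10 * log10(0.01721524) = -17.6409
SPL = 107.7 + (-17.6409) = 90.06

90.06 dB


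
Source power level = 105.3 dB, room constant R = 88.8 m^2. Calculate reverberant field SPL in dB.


Given values:
  Lw = 105.3 dB, R = 88.8 m^2
Formula: SPL = Lw + 10 * log10(4 / R)
Compute 4 / R = 4 / 88.8 = 0.045045
Compute 10 * log10(0.045045) = -13.4635
SPL = 105.3 + (-13.4635) = 91.84

91.84 dB


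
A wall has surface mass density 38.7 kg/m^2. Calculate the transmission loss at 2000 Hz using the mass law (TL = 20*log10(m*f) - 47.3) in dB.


Given values:
  m = 38.7 kg/m^2, f = 2000 Hz
Formula: TL = 20 * log10(m * f) - 47.3
Compute m * f = 38.7 * 2000 = 77400.0
Compute log10(77400.0) = 4.888741
Compute 20 * 4.888741 = 97.7748
TL = 97.7748 - 47.3 = 50.47

50.47 dB


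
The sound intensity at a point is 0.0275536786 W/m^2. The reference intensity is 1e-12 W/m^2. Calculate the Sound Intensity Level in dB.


Given values:
  I = 0.0275536786 W/m^2
  I_ref = 1e-12 W/m^2
Formula: SIL = 10 * log10(I / I_ref)
Compute ratio: I / I_ref = 27553678600
Compute log10: log10(27553678600) = 10.44018
Multiply: SIL = 10 * 10.44018 = 104.4

104.4 dB


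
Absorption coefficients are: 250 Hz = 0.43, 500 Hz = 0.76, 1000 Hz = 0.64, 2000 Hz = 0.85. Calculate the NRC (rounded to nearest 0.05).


Given values:
  a_250 = 0.43, a_500 = 0.76
  a_1000 = 0.64, a_2000 = 0.85
Formula: NRC = (a250 + a500 + a1000 + a2000) / 4
Sum = 0.43 + 0.76 + 0.64 + 0.85 = 2.68
NRC = 2.68 / 4 = 0.67
Rounded to nearest 0.05: 0.65

0.65


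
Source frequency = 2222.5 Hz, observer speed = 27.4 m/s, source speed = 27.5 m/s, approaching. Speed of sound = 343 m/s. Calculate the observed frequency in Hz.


Given values:
  f_s = 2222.5 Hz, v_o = 27.4 m/s, v_s = 27.5 m/s
  Direction: approaching
Formula: f_o = f_s * (c + v_o) / (c - v_s)
Numerator: c + v_o = 343 + 27.4 = 370.4
Denominator: c - v_s = 343 - 27.5 = 315.5
f_o = 2222.5 * 370.4 / 315.5 = 2609.24

2609.24 Hz


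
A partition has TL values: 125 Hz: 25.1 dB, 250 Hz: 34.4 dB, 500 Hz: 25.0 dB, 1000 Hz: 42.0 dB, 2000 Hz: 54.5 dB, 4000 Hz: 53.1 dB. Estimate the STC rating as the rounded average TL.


Given TL values at each frequency:
  125 Hz: 25.1 dB
  250 Hz: 34.4 dB
  500 Hz: 25.0 dB
  1000 Hz: 42.0 dB
  2000 Hz: 54.5 dB
  4000 Hz: 53.1 dB
Formula: STC ~ round(average of TL values)
Sum = 25.1 + 34.4 + 25.0 + 42.0 + 54.5 + 53.1 = 234.1
Average = 234.1 / 6 = 39.02
Rounded: 39

39


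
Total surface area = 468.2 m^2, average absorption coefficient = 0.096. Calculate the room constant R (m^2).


Given values:
  S = 468.2 m^2, alpha = 0.096
Formula: R = S * alpha / (1 - alpha)
Numerator: 468.2 * 0.096 = 44.9472
Denominator: 1 - 0.096 = 0.904
R = 44.9472 / 0.904 = 49.72

49.72 m^2


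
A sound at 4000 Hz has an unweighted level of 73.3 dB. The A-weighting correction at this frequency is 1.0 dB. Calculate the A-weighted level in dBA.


Given values:
  SPL = 73.3 dB
  A-weighting at 4000 Hz = 1.0 dB
Formula: L_A = SPL + A_weight
L_A = 73.3 + (1.0)
L_A = 74.3

74.3 dBA


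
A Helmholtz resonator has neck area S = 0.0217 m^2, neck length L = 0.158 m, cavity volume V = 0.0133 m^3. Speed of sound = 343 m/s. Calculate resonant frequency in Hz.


Given values:
  S = 0.0217 m^2, L = 0.158 m, V = 0.0133 m^3, c = 343 m/s
Formula: f = (c / (2*pi)) * sqrt(S / (V * L))
Compute V * L = 0.0133 * 0.158 = 0.0021014
Compute S / (V * L) = 0.0217 / 0.0021014 = 10.3264
Compute sqrt(10.3264) = 3.213472
Compute c / (2*pi) = 343 / 6.283185 = 54.590148
f = 54.590148 * 3.213472 = 175.42

175.42 Hz


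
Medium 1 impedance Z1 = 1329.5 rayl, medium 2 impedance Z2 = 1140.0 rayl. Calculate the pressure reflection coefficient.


Given values:
  Z1 = 1329.5 rayl, Z2 = 1140.0 rayl
Formula: R = (Z2 - Z1) / (Z2 + Z1)
Numerator: Z2 - Z1 = 1140.0 - 1329.5 = -189.5
Denominator: Z2 + Z1 = 1140.0 + 1329.5 = 2469.5
R = -189.5 / 2469.5 = -0.0767

-0.0767


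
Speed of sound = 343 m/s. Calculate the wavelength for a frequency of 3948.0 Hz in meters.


Given values:
  c = 343 m/s, f = 3948.0 Hz
Formula: lambda = c / f
lambda = 343 / 3948.0
lambda = 0.0869

0.0869 m


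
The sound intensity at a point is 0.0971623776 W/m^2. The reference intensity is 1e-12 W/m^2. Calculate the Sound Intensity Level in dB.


Given values:
  I = 0.0971623776 W/m^2
  I_ref = 1e-12 W/m^2
Formula: SIL = 10 * log10(I / I_ref)
Compute ratio: I / I_ref = 97162377600
Compute log10: log10(97162377600) = 10.987498
Multiply: SIL = 10 * 10.987498 = 109.87

109.87 dB


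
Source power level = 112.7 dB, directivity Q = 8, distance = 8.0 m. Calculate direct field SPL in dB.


Given values:
  Lw = 112.7 dB, Q = 8, r = 8.0 m
Formula: SPL = Lw + 10 * log10(Q / (4 * pi * r^2))
Compute 4 * pi * r^2 = 4 * pi * 8.0^2 = 804.2477
Compute Q / denom = 8 / 804.2477 = 0.00994718
Compute 10 * log10(0.00994718) = -20.023
SPL = 112.7 + (-20.023) = 92.68

92.68 dB


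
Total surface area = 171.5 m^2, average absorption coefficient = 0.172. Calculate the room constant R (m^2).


Given values:
  S = 171.5 m^2, alpha = 0.172
Formula: R = S * alpha / (1 - alpha)
Numerator: 171.5 * 0.172 = 29.498
Denominator: 1 - 0.172 = 0.828
R = 29.498 / 0.828 = 35.63

35.63 m^2


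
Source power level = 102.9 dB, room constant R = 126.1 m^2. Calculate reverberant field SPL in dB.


Given values:
  Lw = 102.9 dB, R = 126.1 m^2
Formula: SPL = Lw + 10 * log10(4 / R)
Compute 4 / R = 4 / 126.1 = 0.031721
Compute 10 * log10(0.031721) = -14.9865
SPL = 102.9 + (-14.9865) = 87.91

87.91 dB


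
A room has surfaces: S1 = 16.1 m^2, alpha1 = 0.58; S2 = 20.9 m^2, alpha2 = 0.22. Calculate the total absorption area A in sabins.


Given surfaces:
  Surface 1: 16.1 * 0.58 = 9.338
  Surface 2: 20.9 * 0.22 = 4.598
Formula: A = sum(Si * alpha_i)
A = 9.338 + 4.598
A = 13.94

13.94 sabins


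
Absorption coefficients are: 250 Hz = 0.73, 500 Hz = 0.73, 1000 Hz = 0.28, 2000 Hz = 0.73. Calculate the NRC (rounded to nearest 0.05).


Given values:
  a_250 = 0.73, a_500 = 0.73
  a_1000 = 0.28, a_2000 = 0.73
Formula: NRC = (a250 + a500 + a1000 + a2000) / 4
Sum = 0.73 + 0.73 + 0.28 + 0.73 = 2.47
NRC = 2.47 / 4 = 0.6175
Rounded to nearest 0.05: 0.6

0.6


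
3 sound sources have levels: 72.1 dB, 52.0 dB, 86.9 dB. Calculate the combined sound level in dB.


Formula: L_total = 10 * log10( sum(10^(Li/10)) )
  Source 1: 10^(72.1/10) = 16218100.9736
  Source 2: 10^(52.0/10) = 158489.3192
  Source 3: 10^(86.9/10) = 489778819.3684
Sum of linear values = 506155409.6612
L_total = 10 * log10(506155409.6612) = 87.04

87.04 dB


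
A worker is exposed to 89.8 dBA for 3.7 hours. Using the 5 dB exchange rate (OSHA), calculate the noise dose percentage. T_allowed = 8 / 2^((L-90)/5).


Given values:
  L = 89.8 dBA, T = 3.7 hours
Formula: T_allowed = 8 / 2^((L - 90) / 5)
Compute exponent: (89.8 - 90) / 5 = -0.04
Compute 2^(-0.04) = 0.972655
T_allowed = 8 / 0.972655 = 8.22491 hours
Dose = (T / T_allowed) * 100
Dose = (3.7 / 8.22491) * 100 = 44.99

44.99 %


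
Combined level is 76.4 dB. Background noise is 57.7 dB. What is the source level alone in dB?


Given values:
  L_total = 76.4 dB, L_bg = 57.7 dB
Formula: L_source = 10 * log10(10^(L_total/10) - 10^(L_bg/10))
Convert to linear:
  10^(76.4/10) = 43651583.224
  10^(57.7/10) = 588843.6554
Difference: 43651583.224 - 588843.6554 = 43062739.5686
L_source = 10 * log10(43062739.5686) = 76.34

76.34 dB


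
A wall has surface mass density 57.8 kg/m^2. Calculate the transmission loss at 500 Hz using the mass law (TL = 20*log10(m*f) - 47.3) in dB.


Given values:
  m = 57.8 kg/m^2, f = 500 Hz
Formula: TL = 20 * log10(m * f) - 47.3
Compute m * f = 57.8 * 500 = 28900.0
Compute log10(28900.0) = 4.460898
Compute 20 * 4.460898 = 89.218
TL = 89.218 - 47.3 = 41.92

41.92 dB


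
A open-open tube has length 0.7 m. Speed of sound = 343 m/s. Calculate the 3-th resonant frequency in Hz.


Given values:
  Tube type: open-open, L = 0.7 m, c = 343 m/s, n = 3
Formula: f_n = n * c / (2 * L)
Compute 2 * L = 2 * 0.7 = 1.4
f = 3 * 343 / 1.4
f = 735.0

735.0 Hz


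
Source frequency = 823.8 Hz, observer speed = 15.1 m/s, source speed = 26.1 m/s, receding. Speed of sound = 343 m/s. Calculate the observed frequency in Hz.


Given values:
  f_s = 823.8 Hz, v_o = 15.1 m/s, v_s = 26.1 m/s
  Direction: receding
Formula: f_o = f_s * (c - v_o) / (c + v_s)
Numerator: c - v_o = 343 - 15.1 = 327.9
Denominator: c + v_s = 343 + 26.1 = 369.1
f_o = 823.8 * 327.9 / 369.1 = 731.85

731.85 Hz


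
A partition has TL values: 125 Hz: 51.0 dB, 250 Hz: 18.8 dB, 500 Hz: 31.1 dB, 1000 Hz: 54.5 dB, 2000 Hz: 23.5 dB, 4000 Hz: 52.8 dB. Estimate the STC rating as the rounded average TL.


Given TL values at each frequency:
  125 Hz: 51.0 dB
  250 Hz: 18.8 dB
  500 Hz: 31.1 dB
  1000 Hz: 54.5 dB
  2000 Hz: 23.5 dB
  4000 Hz: 52.8 dB
Formula: STC ~ round(average of TL values)
Sum = 51.0 + 18.8 + 31.1 + 54.5 + 23.5 + 52.8 = 231.7
Average = 231.7 / 6 = 38.62
Rounded: 39

39
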